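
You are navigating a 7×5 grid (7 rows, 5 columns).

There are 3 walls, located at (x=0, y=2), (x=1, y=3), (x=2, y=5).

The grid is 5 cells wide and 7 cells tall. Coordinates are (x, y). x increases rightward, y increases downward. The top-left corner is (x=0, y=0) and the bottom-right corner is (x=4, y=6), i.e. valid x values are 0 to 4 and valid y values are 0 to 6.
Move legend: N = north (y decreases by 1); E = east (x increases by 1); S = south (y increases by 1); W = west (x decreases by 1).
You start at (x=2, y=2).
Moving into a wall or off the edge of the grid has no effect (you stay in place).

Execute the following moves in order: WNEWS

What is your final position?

Answer: Final position: (x=1, y=2)

Derivation:
Start: (x=2, y=2)
  W (west): (x=2, y=2) -> (x=1, y=2)
  N (north): (x=1, y=2) -> (x=1, y=1)
  E (east): (x=1, y=1) -> (x=2, y=1)
  W (west): (x=2, y=1) -> (x=1, y=1)
  S (south): (x=1, y=1) -> (x=1, y=2)
Final: (x=1, y=2)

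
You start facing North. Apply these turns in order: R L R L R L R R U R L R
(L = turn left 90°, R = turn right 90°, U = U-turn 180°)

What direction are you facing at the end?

Answer: Final heading: East

Derivation:
Start: North
  R (right (90° clockwise)) -> East
  L (left (90° counter-clockwise)) -> North
  R (right (90° clockwise)) -> East
  L (left (90° counter-clockwise)) -> North
  R (right (90° clockwise)) -> East
  L (left (90° counter-clockwise)) -> North
  R (right (90° clockwise)) -> East
  R (right (90° clockwise)) -> South
  U (U-turn (180°)) -> North
  R (right (90° clockwise)) -> East
  L (left (90° counter-clockwise)) -> North
  R (right (90° clockwise)) -> East
Final: East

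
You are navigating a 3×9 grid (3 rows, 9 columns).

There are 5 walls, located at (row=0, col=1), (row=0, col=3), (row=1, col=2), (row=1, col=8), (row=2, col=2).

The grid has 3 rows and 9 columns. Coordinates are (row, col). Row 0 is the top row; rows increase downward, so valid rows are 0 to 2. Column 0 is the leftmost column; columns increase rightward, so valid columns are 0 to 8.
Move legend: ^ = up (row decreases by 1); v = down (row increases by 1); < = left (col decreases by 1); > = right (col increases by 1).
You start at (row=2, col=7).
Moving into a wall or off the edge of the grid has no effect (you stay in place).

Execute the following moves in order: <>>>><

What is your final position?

Answer: Final position: (row=2, col=7)

Derivation:
Start: (row=2, col=7)
  < (left): (row=2, col=7) -> (row=2, col=6)
  > (right): (row=2, col=6) -> (row=2, col=7)
  > (right): (row=2, col=7) -> (row=2, col=8)
  > (right): blocked, stay at (row=2, col=8)
  > (right): blocked, stay at (row=2, col=8)
  < (left): (row=2, col=8) -> (row=2, col=7)
Final: (row=2, col=7)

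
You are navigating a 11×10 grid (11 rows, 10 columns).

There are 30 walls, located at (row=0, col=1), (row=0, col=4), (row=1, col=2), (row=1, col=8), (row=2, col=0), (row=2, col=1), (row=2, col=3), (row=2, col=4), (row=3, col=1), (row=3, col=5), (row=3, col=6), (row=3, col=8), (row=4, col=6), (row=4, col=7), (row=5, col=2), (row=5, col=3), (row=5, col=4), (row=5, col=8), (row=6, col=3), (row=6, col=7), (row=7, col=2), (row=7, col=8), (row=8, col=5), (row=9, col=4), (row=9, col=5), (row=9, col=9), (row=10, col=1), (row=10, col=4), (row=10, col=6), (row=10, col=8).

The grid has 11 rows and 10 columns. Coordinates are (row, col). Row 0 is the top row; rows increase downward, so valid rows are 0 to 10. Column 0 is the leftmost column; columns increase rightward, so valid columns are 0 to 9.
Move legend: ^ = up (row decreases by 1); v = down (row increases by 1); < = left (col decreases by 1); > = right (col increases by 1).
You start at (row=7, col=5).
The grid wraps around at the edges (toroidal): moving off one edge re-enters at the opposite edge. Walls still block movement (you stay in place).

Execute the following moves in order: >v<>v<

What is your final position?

Answer: Final position: (row=9, col=6)

Derivation:
Start: (row=7, col=5)
  > (right): (row=7, col=5) -> (row=7, col=6)
  v (down): (row=7, col=6) -> (row=8, col=6)
  < (left): blocked, stay at (row=8, col=6)
  > (right): (row=8, col=6) -> (row=8, col=7)
  v (down): (row=8, col=7) -> (row=9, col=7)
  < (left): (row=9, col=7) -> (row=9, col=6)
Final: (row=9, col=6)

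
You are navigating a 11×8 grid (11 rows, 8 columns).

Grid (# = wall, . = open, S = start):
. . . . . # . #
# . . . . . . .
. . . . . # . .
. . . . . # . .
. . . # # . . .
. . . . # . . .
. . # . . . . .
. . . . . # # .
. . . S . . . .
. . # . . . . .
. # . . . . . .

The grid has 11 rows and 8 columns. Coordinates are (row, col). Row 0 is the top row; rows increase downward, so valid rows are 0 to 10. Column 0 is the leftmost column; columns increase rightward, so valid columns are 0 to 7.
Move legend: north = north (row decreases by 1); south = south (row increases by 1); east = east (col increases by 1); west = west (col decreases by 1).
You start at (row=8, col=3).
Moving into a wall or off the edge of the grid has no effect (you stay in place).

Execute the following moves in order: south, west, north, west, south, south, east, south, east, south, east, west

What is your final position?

Start: (row=8, col=3)
  south (south): (row=8, col=3) -> (row=9, col=3)
  west (west): blocked, stay at (row=9, col=3)
  north (north): (row=9, col=3) -> (row=8, col=3)
  west (west): (row=8, col=3) -> (row=8, col=2)
  south (south): blocked, stay at (row=8, col=2)
  south (south): blocked, stay at (row=8, col=2)
  east (east): (row=8, col=2) -> (row=8, col=3)
  south (south): (row=8, col=3) -> (row=9, col=3)
  east (east): (row=9, col=3) -> (row=9, col=4)
  south (south): (row=9, col=4) -> (row=10, col=4)
  east (east): (row=10, col=4) -> (row=10, col=5)
  west (west): (row=10, col=5) -> (row=10, col=4)
Final: (row=10, col=4)

Answer: Final position: (row=10, col=4)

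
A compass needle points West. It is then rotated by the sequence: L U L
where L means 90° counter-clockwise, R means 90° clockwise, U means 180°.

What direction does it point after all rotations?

Answer: Final heading: West

Derivation:
Start: West
  L (left (90° counter-clockwise)) -> South
  U (U-turn (180°)) -> North
  L (left (90° counter-clockwise)) -> West
Final: West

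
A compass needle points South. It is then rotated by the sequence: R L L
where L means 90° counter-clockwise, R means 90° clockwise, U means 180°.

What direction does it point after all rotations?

Start: South
  R (right (90° clockwise)) -> West
  L (left (90° counter-clockwise)) -> South
  L (left (90° counter-clockwise)) -> East
Final: East

Answer: Final heading: East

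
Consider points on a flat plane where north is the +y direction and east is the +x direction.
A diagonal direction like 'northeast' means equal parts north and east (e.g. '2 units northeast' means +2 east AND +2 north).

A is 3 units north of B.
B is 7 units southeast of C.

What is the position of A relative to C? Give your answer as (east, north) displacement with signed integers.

Answer: A is at (east=7, north=-4) relative to C.

Derivation:
Place C at the origin (east=0, north=0).
  B is 7 units southeast of C: delta (east=+7, north=-7); B at (east=7, north=-7).
  A is 3 units north of B: delta (east=+0, north=+3); A at (east=7, north=-4).
Therefore A relative to C: (east=7, north=-4).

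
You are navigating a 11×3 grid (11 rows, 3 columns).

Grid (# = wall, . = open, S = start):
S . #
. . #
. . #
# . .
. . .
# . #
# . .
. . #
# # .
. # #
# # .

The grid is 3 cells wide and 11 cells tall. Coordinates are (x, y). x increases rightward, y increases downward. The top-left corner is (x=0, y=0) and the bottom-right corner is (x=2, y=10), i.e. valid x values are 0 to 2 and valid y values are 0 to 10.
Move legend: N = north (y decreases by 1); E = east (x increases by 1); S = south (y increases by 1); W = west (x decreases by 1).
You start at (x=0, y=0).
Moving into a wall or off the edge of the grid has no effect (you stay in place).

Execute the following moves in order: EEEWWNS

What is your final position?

Answer: Final position: (x=0, y=1)

Derivation:
Start: (x=0, y=0)
  E (east): (x=0, y=0) -> (x=1, y=0)
  E (east): blocked, stay at (x=1, y=0)
  E (east): blocked, stay at (x=1, y=0)
  W (west): (x=1, y=0) -> (x=0, y=0)
  W (west): blocked, stay at (x=0, y=0)
  N (north): blocked, stay at (x=0, y=0)
  S (south): (x=0, y=0) -> (x=0, y=1)
Final: (x=0, y=1)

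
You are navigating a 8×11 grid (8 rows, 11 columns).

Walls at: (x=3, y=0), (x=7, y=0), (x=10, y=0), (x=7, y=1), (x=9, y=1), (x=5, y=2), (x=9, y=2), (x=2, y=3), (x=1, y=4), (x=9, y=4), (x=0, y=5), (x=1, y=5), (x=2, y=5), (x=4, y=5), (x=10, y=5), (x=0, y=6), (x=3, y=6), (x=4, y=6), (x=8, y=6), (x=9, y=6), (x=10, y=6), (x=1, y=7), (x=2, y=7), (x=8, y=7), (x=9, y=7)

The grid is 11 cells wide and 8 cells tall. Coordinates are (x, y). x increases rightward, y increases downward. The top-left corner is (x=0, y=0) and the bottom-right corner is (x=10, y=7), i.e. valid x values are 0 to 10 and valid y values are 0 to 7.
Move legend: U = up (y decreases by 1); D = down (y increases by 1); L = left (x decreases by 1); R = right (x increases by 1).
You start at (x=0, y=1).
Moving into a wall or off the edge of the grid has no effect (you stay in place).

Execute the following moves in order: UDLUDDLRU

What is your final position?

Start: (x=0, y=1)
  U (up): (x=0, y=1) -> (x=0, y=0)
  D (down): (x=0, y=0) -> (x=0, y=1)
  L (left): blocked, stay at (x=0, y=1)
  U (up): (x=0, y=1) -> (x=0, y=0)
  D (down): (x=0, y=0) -> (x=0, y=1)
  D (down): (x=0, y=1) -> (x=0, y=2)
  L (left): blocked, stay at (x=0, y=2)
  R (right): (x=0, y=2) -> (x=1, y=2)
  U (up): (x=1, y=2) -> (x=1, y=1)
Final: (x=1, y=1)

Answer: Final position: (x=1, y=1)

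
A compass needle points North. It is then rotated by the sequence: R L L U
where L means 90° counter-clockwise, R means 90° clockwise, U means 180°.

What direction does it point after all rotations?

Start: North
  R (right (90° clockwise)) -> East
  L (left (90° counter-clockwise)) -> North
  L (left (90° counter-clockwise)) -> West
  U (U-turn (180°)) -> East
Final: East

Answer: Final heading: East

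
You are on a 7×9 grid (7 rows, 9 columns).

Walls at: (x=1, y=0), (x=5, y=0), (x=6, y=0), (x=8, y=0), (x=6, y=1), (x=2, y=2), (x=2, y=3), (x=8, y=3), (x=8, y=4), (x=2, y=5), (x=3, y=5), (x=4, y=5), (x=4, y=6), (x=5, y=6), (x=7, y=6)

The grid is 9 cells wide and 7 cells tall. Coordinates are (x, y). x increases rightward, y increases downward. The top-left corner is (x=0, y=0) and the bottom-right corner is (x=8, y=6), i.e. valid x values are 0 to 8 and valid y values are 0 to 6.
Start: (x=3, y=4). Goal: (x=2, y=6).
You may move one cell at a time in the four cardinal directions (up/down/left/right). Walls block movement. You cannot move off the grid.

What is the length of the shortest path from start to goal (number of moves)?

Answer: Shortest path length: 5

Derivation:
BFS from (x=3, y=4) until reaching (x=2, y=6):
  Distance 0: (x=3, y=4)
  Distance 1: (x=3, y=3), (x=2, y=4), (x=4, y=4)
  Distance 2: (x=3, y=2), (x=4, y=3), (x=1, y=4), (x=5, y=4)
  Distance 3: (x=3, y=1), (x=4, y=2), (x=1, y=3), (x=5, y=3), (x=0, y=4), (x=6, y=4), (x=1, y=5), (x=5, y=5)
  Distance 4: (x=3, y=0), (x=2, y=1), (x=4, y=1), (x=1, y=2), (x=5, y=2), (x=0, y=3), (x=6, y=3), (x=7, y=4), (x=0, y=5), (x=6, y=5), (x=1, y=6)
  Distance 5: (x=2, y=0), (x=4, y=0), (x=1, y=1), (x=5, y=1), (x=0, y=2), (x=6, y=2), (x=7, y=3), (x=7, y=5), (x=0, y=6), (x=2, y=6), (x=6, y=6)  <- goal reached here
One shortest path (5 moves): (x=3, y=4) -> (x=2, y=4) -> (x=1, y=4) -> (x=1, y=5) -> (x=1, y=6) -> (x=2, y=6)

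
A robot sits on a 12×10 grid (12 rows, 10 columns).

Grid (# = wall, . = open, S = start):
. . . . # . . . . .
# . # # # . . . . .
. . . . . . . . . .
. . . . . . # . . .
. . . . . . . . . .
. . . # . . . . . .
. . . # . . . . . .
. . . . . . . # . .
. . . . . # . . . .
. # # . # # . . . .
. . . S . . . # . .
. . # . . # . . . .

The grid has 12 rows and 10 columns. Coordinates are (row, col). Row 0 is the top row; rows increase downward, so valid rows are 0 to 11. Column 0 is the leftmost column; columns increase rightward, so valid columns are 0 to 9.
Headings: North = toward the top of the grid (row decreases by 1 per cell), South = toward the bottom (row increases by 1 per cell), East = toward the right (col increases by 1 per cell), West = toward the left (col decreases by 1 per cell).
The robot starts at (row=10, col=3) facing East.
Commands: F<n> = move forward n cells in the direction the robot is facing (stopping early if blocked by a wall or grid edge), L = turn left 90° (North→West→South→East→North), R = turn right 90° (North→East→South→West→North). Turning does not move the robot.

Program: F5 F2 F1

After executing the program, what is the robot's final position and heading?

Answer: Final position: (row=10, col=6), facing East

Derivation:
Start: (row=10, col=3), facing East
  F5: move forward 3/5 (blocked), now at (row=10, col=6)
  F2: move forward 0/2 (blocked), now at (row=10, col=6)
  F1: move forward 0/1 (blocked), now at (row=10, col=6)
Final: (row=10, col=6), facing East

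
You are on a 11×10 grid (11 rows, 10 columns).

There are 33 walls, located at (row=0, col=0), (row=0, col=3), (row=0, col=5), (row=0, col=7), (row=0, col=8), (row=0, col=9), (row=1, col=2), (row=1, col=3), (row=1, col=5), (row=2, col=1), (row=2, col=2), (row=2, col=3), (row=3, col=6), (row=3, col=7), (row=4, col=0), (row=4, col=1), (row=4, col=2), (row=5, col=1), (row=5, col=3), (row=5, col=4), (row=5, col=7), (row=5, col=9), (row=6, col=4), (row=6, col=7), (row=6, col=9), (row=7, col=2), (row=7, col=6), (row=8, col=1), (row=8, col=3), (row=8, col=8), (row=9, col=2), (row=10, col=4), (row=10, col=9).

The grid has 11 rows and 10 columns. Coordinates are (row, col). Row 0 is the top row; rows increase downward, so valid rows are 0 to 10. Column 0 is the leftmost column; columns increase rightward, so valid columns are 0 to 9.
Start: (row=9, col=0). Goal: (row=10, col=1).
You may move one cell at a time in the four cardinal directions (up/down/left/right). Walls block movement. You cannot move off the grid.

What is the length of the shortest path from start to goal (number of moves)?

Answer: Shortest path length: 2

Derivation:
BFS from (row=9, col=0) until reaching (row=10, col=1):
  Distance 0: (row=9, col=0)
  Distance 1: (row=8, col=0), (row=9, col=1), (row=10, col=0)
  Distance 2: (row=7, col=0), (row=10, col=1)  <- goal reached here
One shortest path (2 moves): (row=9, col=0) -> (row=9, col=1) -> (row=10, col=1)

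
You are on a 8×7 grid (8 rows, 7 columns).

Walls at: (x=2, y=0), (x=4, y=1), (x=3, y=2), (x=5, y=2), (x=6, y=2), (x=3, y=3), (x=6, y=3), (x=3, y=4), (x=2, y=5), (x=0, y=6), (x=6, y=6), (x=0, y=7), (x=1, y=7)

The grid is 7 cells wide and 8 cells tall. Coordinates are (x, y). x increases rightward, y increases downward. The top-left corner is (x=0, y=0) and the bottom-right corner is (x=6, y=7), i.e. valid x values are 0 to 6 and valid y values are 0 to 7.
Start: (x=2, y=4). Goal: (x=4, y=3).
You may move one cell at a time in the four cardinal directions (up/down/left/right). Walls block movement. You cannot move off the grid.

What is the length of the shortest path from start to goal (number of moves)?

BFS from (x=2, y=4) until reaching (x=4, y=3):
  Distance 0: (x=2, y=4)
  Distance 1: (x=2, y=3), (x=1, y=4)
  Distance 2: (x=2, y=2), (x=1, y=3), (x=0, y=4), (x=1, y=5)
  Distance 3: (x=2, y=1), (x=1, y=2), (x=0, y=3), (x=0, y=5), (x=1, y=6)
  Distance 4: (x=1, y=1), (x=3, y=1), (x=0, y=2), (x=2, y=6)
  Distance 5: (x=1, y=0), (x=3, y=0), (x=0, y=1), (x=3, y=6), (x=2, y=7)
  Distance 6: (x=0, y=0), (x=4, y=0), (x=3, y=5), (x=4, y=6), (x=3, y=7)
  Distance 7: (x=5, y=0), (x=4, y=5), (x=5, y=6), (x=4, y=7)
  Distance 8: (x=6, y=0), (x=5, y=1), (x=4, y=4), (x=5, y=5), (x=5, y=7)
  Distance 9: (x=6, y=1), (x=4, y=3), (x=5, y=4), (x=6, y=5), (x=6, y=7)  <- goal reached here
One shortest path (9 moves): (x=2, y=4) -> (x=1, y=4) -> (x=1, y=5) -> (x=1, y=6) -> (x=2, y=6) -> (x=3, y=6) -> (x=4, y=6) -> (x=4, y=5) -> (x=4, y=4) -> (x=4, y=3)

Answer: Shortest path length: 9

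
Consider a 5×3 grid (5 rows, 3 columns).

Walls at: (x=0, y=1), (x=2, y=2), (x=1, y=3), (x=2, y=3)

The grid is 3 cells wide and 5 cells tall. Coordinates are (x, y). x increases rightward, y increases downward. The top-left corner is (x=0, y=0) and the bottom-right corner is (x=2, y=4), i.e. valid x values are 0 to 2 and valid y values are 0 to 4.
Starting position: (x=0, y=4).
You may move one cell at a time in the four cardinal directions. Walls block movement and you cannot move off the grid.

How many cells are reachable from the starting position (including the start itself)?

Answer: Reachable cells: 11

Derivation:
BFS flood-fill from (x=0, y=4):
  Distance 0: (x=0, y=4)
  Distance 1: (x=0, y=3), (x=1, y=4)
  Distance 2: (x=0, y=2), (x=2, y=4)
  Distance 3: (x=1, y=2)
  Distance 4: (x=1, y=1)
  Distance 5: (x=1, y=0), (x=2, y=1)
  Distance 6: (x=0, y=0), (x=2, y=0)
Total reachable: 11 (grid has 11 open cells total)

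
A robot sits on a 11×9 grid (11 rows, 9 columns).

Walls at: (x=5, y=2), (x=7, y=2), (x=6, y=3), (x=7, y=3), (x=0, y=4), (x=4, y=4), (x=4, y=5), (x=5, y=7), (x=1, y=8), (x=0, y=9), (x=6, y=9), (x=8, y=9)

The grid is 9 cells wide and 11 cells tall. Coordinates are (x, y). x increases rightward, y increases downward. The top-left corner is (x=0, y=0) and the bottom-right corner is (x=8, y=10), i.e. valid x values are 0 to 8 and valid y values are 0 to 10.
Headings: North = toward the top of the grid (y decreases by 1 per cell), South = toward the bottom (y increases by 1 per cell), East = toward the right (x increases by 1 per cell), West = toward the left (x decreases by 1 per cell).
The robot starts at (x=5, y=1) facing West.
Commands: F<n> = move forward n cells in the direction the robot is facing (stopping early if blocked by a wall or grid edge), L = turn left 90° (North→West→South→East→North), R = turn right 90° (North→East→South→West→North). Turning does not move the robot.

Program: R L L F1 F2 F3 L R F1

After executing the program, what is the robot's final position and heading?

Answer: Final position: (x=5, y=1), facing South

Derivation:
Start: (x=5, y=1), facing West
  R: turn right, now facing North
  L: turn left, now facing West
  L: turn left, now facing South
  F1: move forward 0/1 (blocked), now at (x=5, y=1)
  F2: move forward 0/2 (blocked), now at (x=5, y=1)
  F3: move forward 0/3 (blocked), now at (x=5, y=1)
  L: turn left, now facing East
  R: turn right, now facing South
  F1: move forward 0/1 (blocked), now at (x=5, y=1)
Final: (x=5, y=1), facing South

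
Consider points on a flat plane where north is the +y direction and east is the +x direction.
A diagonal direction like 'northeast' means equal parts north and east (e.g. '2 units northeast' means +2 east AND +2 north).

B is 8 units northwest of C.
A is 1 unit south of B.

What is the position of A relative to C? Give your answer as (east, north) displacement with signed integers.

Place C at the origin (east=0, north=0).
  B is 8 units northwest of C: delta (east=-8, north=+8); B at (east=-8, north=8).
  A is 1 unit south of B: delta (east=+0, north=-1); A at (east=-8, north=7).
Therefore A relative to C: (east=-8, north=7).

Answer: A is at (east=-8, north=7) relative to C.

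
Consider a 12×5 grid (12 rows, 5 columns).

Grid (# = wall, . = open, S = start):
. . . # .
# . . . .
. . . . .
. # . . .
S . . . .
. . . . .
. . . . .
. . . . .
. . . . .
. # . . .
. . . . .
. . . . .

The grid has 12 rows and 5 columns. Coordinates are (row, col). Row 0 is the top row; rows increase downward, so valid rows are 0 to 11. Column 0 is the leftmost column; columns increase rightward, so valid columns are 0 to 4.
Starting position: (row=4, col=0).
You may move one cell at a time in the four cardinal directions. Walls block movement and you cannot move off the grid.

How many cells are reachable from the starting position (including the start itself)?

Answer: Reachable cells: 56

Derivation:
BFS flood-fill from (row=4, col=0):
  Distance 0: (row=4, col=0)
  Distance 1: (row=3, col=0), (row=4, col=1), (row=5, col=0)
  Distance 2: (row=2, col=0), (row=4, col=2), (row=5, col=1), (row=6, col=0)
  Distance 3: (row=2, col=1), (row=3, col=2), (row=4, col=3), (row=5, col=2), (row=6, col=1), (row=7, col=0)
  Distance 4: (row=1, col=1), (row=2, col=2), (row=3, col=3), (row=4, col=4), (row=5, col=3), (row=6, col=2), (row=7, col=1), (row=8, col=0)
  Distance 5: (row=0, col=1), (row=1, col=2), (row=2, col=3), (row=3, col=4), (row=5, col=4), (row=6, col=3), (row=7, col=2), (row=8, col=1), (row=9, col=0)
  Distance 6: (row=0, col=0), (row=0, col=2), (row=1, col=3), (row=2, col=4), (row=6, col=4), (row=7, col=3), (row=8, col=2), (row=10, col=0)
  Distance 7: (row=1, col=4), (row=7, col=4), (row=8, col=3), (row=9, col=2), (row=10, col=1), (row=11, col=0)
  Distance 8: (row=0, col=4), (row=8, col=4), (row=9, col=3), (row=10, col=2), (row=11, col=1)
  Distance 9: (row=9, col=4), (row=10, col=3), (row=11, col=2)
  Distance 10: (row=10, col=4), (row=11, col=3)
  Distance 11: (row=11, col=4)
Total reachable: 56 (grid has 56 open cells total)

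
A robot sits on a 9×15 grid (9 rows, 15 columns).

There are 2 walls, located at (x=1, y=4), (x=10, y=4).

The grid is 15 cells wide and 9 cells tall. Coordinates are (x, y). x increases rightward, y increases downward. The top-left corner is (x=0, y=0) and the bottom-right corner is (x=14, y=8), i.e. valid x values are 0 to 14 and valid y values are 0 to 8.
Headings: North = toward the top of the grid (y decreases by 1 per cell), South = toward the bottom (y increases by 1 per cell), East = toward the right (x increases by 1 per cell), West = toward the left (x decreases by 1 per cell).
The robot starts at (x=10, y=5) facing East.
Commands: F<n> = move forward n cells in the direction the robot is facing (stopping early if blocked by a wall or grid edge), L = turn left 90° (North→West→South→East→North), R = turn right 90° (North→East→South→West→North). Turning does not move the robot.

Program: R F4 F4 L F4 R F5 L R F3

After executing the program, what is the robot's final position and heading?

Answer: Final position: (x=14, y=8), facing South

Derivation:
Start: (x=10, y=5), facing East
  R: turn right, now facing South
  F4: move forward 3/4 (blocked), now at (x=10, y=8)
  F4: move forward 0/4 (blocked), now at (x=10, y=8)
  L: turn left, now facing East
  F4: move forward 4, now at (x=14, y=8)
  R: turn right, now facing South
  F5: move forward 0/5 (blocked), now at (x=14, y=8)
  L: turn left, now facing East
  R: turn right, now facing South
  F3: move forward 0/3 (blocked), now at (x=14, y=8)
Final: (x=14, y=8), facing South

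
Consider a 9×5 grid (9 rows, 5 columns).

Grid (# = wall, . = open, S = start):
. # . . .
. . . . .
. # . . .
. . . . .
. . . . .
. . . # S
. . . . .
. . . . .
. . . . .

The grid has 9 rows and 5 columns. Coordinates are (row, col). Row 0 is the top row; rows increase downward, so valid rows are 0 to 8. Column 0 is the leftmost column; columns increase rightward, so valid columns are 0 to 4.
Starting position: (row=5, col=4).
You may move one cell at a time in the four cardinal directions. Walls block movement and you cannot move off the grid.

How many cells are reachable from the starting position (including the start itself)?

BFS flood-fill from (row=5, col=4):
  Distance 0: (row=5, col=4)
  Distance 1: (row=4, col=4), (row=6, col=4)
  Distance 2: (row=3, col=4), (row=4, col=3), (row=6, col=3), (row=7, col=4)
  Distance 3: (row=2, col=4), (row=3, col=3), (row=4, col=2), (row=6, col=2), (row=7, col=3), (row=8, col=4)
  Distance 4: (row=1, col=4), (row=2, col=3), (row=3, col=2), (row=4, col=1), (row=5, col=2), (row=6, col=1), (row=7, col=2), (row=8, col=3)
  Distance 5: (row=0, col=4), (row=1, col=3), (row=2, col=2), (row=3, col=1), (row=4, col=0), (row=5, col=1), (row=6, col=0), (row=7, col=1), (row=8, col=2)
  Distance 6: (row=0, col=3), (row=1, col=2), (row=3, col=0), (row=5, col=0), (row=7, col=0), (row=8, col=1)
  Distance 7: (row=0, col=2), (row=1, col=1), (row=2, col=0), (row=8, col=0)
  Distance 8: (row=1, col=0)
  Distance 9: (row=0, col=0)
Total reachable: 42 (grid has 42 open cells total)

Answer: Reachable cells: 42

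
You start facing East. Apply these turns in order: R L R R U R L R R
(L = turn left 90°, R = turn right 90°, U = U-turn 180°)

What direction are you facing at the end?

Answer: Final heading: West

Derivation:
Start: East
  R (right (90° clockwise)) -> South
  L (left (90° counter-clockwise)) -> East
  R (right (90° clockwise)) -> South
  R (right (90° clockwise)) -> West
  U (U-turn (180°)) -> East
  R (right (90° clockwise)) -> South
  L (left (90° counter-clockwise)) -> East
  R (right (90° clockwise)) -> South
  R (right (90° clockwise)) -> West
Final: West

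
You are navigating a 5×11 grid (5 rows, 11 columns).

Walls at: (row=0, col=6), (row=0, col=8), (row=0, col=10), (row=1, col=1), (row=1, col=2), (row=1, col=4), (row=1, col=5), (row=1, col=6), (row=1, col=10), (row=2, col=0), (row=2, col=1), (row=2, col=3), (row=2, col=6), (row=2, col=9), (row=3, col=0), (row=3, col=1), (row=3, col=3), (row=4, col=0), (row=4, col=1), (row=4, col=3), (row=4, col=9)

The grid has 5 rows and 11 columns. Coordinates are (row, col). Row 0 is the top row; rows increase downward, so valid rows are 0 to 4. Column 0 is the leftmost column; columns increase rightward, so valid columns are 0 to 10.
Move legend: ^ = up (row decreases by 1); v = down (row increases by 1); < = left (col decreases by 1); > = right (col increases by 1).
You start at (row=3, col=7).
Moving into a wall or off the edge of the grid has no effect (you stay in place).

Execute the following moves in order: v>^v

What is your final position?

Answer: Final position: (row=4, col=8)

Derivation:
Start: (row=3, col=7)
  v (down): (row=3, col=7) -> (row=4, col=7)
  > (right): (row=4, col=7) -> (row=4, col=8)
  ^ (up): (row=4, col=8) -> (row=3, col=8)
  v (down): (row=3, col=8) -> (row=4, col=8)
Final: (row=4, col=8)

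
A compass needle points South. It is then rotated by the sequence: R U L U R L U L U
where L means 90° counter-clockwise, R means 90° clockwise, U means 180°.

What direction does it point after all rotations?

Answer: Final heading: East

Derivation:
Start: South
  R (right (90° clockwise)) -> West
  U (U-turn (180°)) -> East
  L (left (90° counter-clockwise)) -> North
  U (U-turn (180°)) -> South
  R (right (90° clockwise)) -> West
  L (left (90° counter-clockwise)) -> South
  U (U-turn (180°)) -> North
  L (left (90° counter-clockwise)) -> West
  U (U-turn (180°)) -> East
Final: East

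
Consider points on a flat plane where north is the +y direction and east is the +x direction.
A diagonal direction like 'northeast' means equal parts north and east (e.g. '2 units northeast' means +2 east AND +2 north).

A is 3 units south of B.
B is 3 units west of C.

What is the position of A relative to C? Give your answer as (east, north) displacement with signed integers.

Answer: A is at (east=-3, north=-3) relative to C.

Derivation:
Place C at the origin (east=0, north=0).
  B is 3 units west of C: delta (east=-3, north=+0); B at (east=-3, north=0).
  A is 3 units south of B: delta (east=+0, north=-3); A at (east=-3, north=-3).
Therefore A relative to C: (east=-3, north=-3).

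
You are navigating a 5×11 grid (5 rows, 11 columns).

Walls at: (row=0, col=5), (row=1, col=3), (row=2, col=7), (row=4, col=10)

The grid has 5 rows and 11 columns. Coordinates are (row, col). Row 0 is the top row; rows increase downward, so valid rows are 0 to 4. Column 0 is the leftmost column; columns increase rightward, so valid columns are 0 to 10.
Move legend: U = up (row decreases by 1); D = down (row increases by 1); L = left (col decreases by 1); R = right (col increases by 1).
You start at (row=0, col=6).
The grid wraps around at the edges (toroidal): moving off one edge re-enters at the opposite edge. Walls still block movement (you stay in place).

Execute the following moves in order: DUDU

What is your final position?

Answer: Final position: (row=0, col=6)

Derivation:
Start: (row=0, col=6)
  D (down): (row=0, col=6) -> (row=1, col=6)
  U (up): (row=1, col=6) -> (row=0, col=6)
  D (down): (row=0, col=6) -> (row=1, col=6)
  U (up): (row=1, col=6) -> (row=0, col=6)
Final: (row=0, col=6)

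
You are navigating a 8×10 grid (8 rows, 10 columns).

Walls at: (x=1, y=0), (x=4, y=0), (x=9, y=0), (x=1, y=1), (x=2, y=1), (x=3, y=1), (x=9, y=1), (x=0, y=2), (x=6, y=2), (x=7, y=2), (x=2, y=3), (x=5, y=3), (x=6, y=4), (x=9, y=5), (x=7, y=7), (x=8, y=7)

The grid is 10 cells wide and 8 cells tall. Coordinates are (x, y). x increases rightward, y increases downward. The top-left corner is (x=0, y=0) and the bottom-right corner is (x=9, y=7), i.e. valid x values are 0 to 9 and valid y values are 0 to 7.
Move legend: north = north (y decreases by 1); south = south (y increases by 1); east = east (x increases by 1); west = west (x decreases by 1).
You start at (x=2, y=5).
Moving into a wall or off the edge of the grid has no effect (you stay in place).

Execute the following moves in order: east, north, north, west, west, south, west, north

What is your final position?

Answer: Final position: (x=2, y=4)

Derivation:
Start: (x=2, y=5)
  east (east): (x=2, y=5) -> (x=3, y=5)
  north (north): (x=3, y=5) -> (x=3, y=4)
  north (north): (x=3, y=4) -> (x=3, y=3)
  west (west): blocked, stay at (x=3, y=3)
  west (west): blocked, stay at (x=3, y=3)
  south (south): (x=3, y=3) -> (x=3, y=4)
  west (west): (x=3, y=4) -> (x=2, y=4)
  north (north): blocked, stay at (x=2, y=4)
Final: (x=2, y=4)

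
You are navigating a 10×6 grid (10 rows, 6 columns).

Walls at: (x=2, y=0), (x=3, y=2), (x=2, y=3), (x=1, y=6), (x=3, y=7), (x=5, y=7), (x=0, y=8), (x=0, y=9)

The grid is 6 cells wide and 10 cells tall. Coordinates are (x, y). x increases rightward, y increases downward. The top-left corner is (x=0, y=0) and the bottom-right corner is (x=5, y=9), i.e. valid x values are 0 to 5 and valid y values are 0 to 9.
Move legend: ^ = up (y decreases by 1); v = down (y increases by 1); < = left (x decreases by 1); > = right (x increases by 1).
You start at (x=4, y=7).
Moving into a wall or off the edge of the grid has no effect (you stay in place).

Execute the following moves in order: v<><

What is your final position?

Answer: Final position: (x=3, y=8)

Derivation:
Start: (x=4, y=7)
  v (down): (x=4, y=7) -> (x=4, y=8)
  < (left): (x=4, y=8) -> (x=3, y=8)
  > (right): (x=3, y=8) -> (x=4, y=8)
  < (left): (x=4, y=8) -> (x=3, y=8)
Final: (x=3, y=8)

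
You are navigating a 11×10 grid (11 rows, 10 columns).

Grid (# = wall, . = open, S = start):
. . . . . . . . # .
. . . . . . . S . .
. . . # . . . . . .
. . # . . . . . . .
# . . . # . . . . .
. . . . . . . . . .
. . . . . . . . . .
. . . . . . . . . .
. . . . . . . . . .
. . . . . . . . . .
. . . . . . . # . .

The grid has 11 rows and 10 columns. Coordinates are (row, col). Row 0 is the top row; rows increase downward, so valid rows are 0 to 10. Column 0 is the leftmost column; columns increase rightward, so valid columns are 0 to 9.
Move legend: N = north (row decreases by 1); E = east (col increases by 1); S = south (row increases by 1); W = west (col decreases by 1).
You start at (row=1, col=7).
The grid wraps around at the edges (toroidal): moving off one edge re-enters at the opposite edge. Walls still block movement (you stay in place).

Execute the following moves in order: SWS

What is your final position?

Answer: Final position: (row=3, col=6)

Derivation:
Start: (row=1, col=7)
  S (south): (row=1, col=7) -> (row=2, col=7)
  W (west): (row=2, col=7) -> (row=2, col=6)
  S (south): (row=2, col=6) -> (row=3, col=6)
Final: (row=3, col=6)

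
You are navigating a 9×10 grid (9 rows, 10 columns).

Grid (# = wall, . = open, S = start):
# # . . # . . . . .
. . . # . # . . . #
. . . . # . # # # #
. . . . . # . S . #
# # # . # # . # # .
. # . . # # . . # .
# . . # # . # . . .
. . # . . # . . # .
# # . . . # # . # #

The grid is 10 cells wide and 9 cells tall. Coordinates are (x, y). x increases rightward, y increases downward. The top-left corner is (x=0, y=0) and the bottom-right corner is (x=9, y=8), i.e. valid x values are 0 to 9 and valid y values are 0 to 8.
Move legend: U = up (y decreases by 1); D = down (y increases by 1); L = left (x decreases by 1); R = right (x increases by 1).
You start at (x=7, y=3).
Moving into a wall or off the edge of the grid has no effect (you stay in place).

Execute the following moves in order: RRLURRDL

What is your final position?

Answer: Final position: (x=7, y=3)

Derivation:
Start: (x=7, y=3)
  R (right): (x=7, y=3) -> (x=8, y=3)
  R (right): blocked, stay at (x=8, y=3)
  L (left): (x=8, y=3) -> (x=7, y=3)
  U (up): blocked, stay at (x=7, y=3)
  R (right): (x=7, y=3) -> (x=8, y=3)
  R (right): blocked, stay at (x=8, y=3)
  D (down): blocked, stay at (x=8, y=3)
  L (left): (x=8, y=3) -> (x=7, y=3)
Final: (x=7, y=3)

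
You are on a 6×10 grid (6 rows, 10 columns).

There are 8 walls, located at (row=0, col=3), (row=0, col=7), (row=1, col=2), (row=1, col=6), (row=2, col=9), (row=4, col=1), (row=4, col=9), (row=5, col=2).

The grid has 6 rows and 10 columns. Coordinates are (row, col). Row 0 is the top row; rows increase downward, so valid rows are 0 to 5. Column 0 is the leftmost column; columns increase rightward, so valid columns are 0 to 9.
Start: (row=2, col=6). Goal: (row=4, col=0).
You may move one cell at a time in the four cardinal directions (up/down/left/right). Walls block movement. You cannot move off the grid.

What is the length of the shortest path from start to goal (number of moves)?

BFS from (row=2, col=6) until reaching (row=4, col=0):
  Distance 0: (row=2, col=6)
  Distance 1: (row=2, col=5), (row=2, col=7), (row=3, col=6)
  Distance 2: (row=1, col=5), (row=1, col=7), (row=2, col=4), (row=2, col=8), (row=3, col=5), (row=3, col=7), (row=4, col=6)
  Distance 3: (row=0, col=5), (row=1, col=4), (row=1, col=8), (row=2, col=3), (row=3, col=4), (row=3, col=8), (row=4, col=5), (row=4, col=7), (row=5, col=6)
  Distance 4: (row=0, col=4), (row=0, col=6), (row=0, col=8), (row=1, col=3), (row=1, col=9), (row=2, col=2), (row=3, col=3), (row=3, col=9), (row=4, col=4), (row=4, col=8), (row=5, col=5), (row=5, col=7)
  Distance 5: (row=0, col=9), (row=2, col=1), (row=3, col=2), (row=4, col=3), (row=5, col=4), (row=5, col=8)
  Distance 6: (row=1, col=1), (row=2, col=0), (row=3, col=1), (row=4, col=2), (row=5, col=3), (row=5, col=9)
  Distance 7: (row=0, col=1), (row=1, col=0), (row=3, col=0)
  Distance 8: (row=0, col=0), (row=0, col=2), (row=4, col=0)  <- goal reached here
One shortest path (8 moves): (row=2, col=6) -> (row=2, col=5) -> (row=2, col=4) -> (row=2, col=3) -> (row=2, col=2) -> (row=2, col=1) -> (row=2, col=0) -> (row=3, col=0) -> (row=4, col=0)

Answer: Shortest path length: 8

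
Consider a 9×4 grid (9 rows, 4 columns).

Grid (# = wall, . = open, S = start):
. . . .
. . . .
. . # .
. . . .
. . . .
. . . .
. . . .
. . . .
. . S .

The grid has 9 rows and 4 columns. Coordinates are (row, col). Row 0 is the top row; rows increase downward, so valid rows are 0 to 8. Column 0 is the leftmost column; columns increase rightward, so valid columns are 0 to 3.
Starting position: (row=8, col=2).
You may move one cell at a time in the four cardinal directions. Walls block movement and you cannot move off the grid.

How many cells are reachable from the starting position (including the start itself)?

Answer: Reachable cells: 35

Derivation:
BFS flood-fill from (row=8, col=2):
  Distance 0: (row=8, col=2)
  Distance 1: (row=7, col=2), (row=8, col=1), (row=8, col=3)
  Distance 2: (row=6, col=2), (row=7, col=1), (row=7, col=3), (row=8, col=0)
  Distance 3: (row=5, col=2), (row=6, col=1), (row=6, col=3), (row=7, col=0)
  Distance 4: (row=4, col=2), (row=5, col=1), (row=5, col=3), (row=6, col=0)
  Distance 5: (row=3, col=2), (row=4, col=1), (row=4, col=3), (row=5, col=0)
  Distance 6: (row=3, col=1), (row=3, col=3), (row=4, col=0)
  Distance 7: (row=2, col=1), (row=2, col=3), (row=3, col=0)
  Distance 8: (row=1, col=1), (row=1, col=3), (row=2, col=0)
  Distance 9: (row=0, col=1), (row=0, col=3), (row=1, col=0), (row=1, col=2)
  Distance 10: (row=0, col=0), (row=0, col=2)
Total reachable: 35 (grid has 35 open cells total)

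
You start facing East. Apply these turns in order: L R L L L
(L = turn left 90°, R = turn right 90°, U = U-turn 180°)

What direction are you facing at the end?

Answer: Final heading: South

Derivation:
Start: East
  L (left (90° counter-clockwise)) -> North
  R (right (90° clockwise)) -> East
  L (left (90° counter-clockwise)) -> North
  L (left (90° counter-clockwise)) -> West
  L (left (90° counter-clockwise)) -> South
Final: South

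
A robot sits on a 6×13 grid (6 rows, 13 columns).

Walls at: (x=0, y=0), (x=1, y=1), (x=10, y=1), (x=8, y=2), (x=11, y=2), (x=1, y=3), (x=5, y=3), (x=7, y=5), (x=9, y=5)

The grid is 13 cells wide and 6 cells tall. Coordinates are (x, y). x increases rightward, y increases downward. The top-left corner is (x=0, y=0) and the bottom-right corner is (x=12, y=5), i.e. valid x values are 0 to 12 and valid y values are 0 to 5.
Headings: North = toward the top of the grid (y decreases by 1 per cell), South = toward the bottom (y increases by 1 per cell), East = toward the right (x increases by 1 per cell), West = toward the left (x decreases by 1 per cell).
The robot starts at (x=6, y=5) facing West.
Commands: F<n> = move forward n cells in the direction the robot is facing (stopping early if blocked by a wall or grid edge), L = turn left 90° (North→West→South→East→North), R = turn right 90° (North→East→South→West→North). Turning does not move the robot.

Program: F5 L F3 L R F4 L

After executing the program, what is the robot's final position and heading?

Start: (x=6, y=5), facing West
  F5: move forward 5, now at (x=1, y=5)
  L: turn left, now facing South
  F3: move forward 0/3 (blocked), now at (x=1, y=5)
  L: turn left, now facing East
  R: turn right, now facing South
  F4: move forward 0/4 (blocked), now at (x=1, y=5)
  L: turn left, now facing East
Final: (x=1, y=5), facing East

Answer: Final position: (x=1, y=5), facing East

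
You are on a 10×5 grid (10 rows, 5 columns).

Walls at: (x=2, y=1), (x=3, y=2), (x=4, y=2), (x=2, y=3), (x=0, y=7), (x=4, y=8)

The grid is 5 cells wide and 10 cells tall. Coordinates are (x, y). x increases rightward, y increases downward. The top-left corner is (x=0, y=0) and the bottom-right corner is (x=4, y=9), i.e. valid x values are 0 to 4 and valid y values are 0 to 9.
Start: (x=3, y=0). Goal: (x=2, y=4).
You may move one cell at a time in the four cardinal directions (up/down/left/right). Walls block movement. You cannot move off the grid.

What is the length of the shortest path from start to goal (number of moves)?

Answer: Shortest path length: 7

Derivation:
BFS from (x=3, y=0) until reaching (x=2, y=4):
  Distance 0: (x=3, y=0)
  Distance 1: (x=2, y=0), (x=4, y=0), (x=3, y=1)
  Distance 2: (x=1, y=0), (x=4, y=1)
  Distance 3: (x=0, y=0), (x=1, y=1)
  Distance 4: (x=0, y=1), (x=1, y=2)
  Distance 5: (x=0, y=2), (x=2, y=2), (x=1, y=3)
  Distance 6: (x=0, y=3), (x=1, y=4)
  Distance 7: (x=0, y=4), (x=2, y=4), (x=1, y=5)  <- goal reached here
One shortest path (7 moves): (x=3, y=0) -> (x=2, y=0) -> (x=1, y=0) -> (x=1, y=1) -> (x=1, y=2) -> (x=1, y=3) -> (x=1, y=4) -> (x=2, y=4)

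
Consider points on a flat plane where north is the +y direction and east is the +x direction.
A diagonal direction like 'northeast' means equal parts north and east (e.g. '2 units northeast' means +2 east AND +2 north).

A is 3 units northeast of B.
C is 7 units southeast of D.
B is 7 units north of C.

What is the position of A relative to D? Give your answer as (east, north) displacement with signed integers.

Place D at the origin (east=0, north=0).
  C is 7 units southeast of D: delta (east=+7, north=-7); C at (east=7, north=-7).
  B is 7 units north of C: delta (east=+0, north=+7); B at (east=7, north=0).
  A is 3 units northeast of B: delta (east=+3, north=+3); A at (east=10, north=3).
Therefore A relative to D: (east=10, north=3).

Answer: A is at (east=10, north=3) relative to D.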